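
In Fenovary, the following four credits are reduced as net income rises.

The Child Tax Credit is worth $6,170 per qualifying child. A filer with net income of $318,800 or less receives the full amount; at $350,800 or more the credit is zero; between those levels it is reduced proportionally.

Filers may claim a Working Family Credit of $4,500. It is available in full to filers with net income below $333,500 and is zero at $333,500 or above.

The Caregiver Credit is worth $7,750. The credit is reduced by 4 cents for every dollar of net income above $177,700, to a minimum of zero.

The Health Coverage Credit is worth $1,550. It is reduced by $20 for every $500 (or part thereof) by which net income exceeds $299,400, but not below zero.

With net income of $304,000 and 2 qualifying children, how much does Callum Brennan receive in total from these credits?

$20,888

Child Tax Credit: base = 2 × $6,170 = $12,340. $304,000 is at or below the $318,800 threshold, so the full $12,340 applies.
Working Family Credit: $304,000 is below the $333,500 cutoff, so the full $4,500 applies.
Caregiver Credit: 4% of the $126,300 excess over $177,700 is $5,052; credit = $7,750 − $5,052 = $2,698.
Health Coverage Credit: income exceeds $299,400 by $4,600, which is 10 full-or-partial $500 increments; reduction = 10 × $20 = $200, leaving $1,350.
Total: $12,340 + $4,500 + $2,698 + $1,350 = $20,888.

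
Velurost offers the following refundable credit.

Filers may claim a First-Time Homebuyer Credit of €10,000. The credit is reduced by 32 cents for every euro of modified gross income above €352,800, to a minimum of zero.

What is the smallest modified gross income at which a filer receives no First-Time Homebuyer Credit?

€384,050

The credit falls by 32% of each euro above €352,800, so it reaches zero when the excess is €10,000 / 32% = €31,250: income = €352,800 + €31,250 = €384,050.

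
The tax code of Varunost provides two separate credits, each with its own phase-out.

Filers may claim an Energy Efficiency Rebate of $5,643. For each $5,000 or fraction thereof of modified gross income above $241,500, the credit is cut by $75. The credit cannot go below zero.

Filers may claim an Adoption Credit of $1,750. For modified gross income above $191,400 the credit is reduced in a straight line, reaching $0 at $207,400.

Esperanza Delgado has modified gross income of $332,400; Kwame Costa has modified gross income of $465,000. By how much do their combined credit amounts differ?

Esperanza ($332,400): Energy Efficiency Rebate: income exceeds $241,500 by $90,900, which is 19 full-or-partial $5,000 increments; reduction = 19 × $75 = $1,425, leaving $4,218. Adoption Credit: $332,400 is at or above $207,400, so the credit is $0. total $4,218 + $0 = $4,218
Kwame ($465,000): Energy Efficiency Rebate: income exceeds $241,500 by $223,500, which is 45 full-or-partial $5,000 increments; reduction = 45 × $75 = $3,375, leaving $2,268. Adoption Credit: $465,000 is at or above $207,400, so the credit is $0. total $2,268 + $0 = $2,268
Difference: |$4,218 − $2,268| = $1,950.

$1,950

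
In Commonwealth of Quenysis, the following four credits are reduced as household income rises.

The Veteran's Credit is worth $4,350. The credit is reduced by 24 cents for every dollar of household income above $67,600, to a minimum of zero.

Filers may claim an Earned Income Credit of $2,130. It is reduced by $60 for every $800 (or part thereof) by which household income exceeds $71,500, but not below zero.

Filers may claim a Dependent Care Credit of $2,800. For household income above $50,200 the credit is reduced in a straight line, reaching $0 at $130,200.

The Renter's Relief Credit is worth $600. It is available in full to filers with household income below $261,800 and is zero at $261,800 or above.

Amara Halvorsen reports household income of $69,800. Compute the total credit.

$8,666

Veteran's Credit: 24% of the $2,200 excess over $67,600 is $528; credit = $4,350 − $528 = $3,822.
Earned Income Credit: $69,800 is at or below the $71,500 threshold, so the full $2,130 applies.
Dependent Care Credit: $69,800 is $19,600 into a $80,000 phase-out range, leaving 60,400/80,000 of the credit: $2,800 × 60,400/80,000 = $2,114.
Renter's Relief Credit: $69,800 is below the $261,800 cutoff, so the full $600 applies.
Total: $3,822 + $2,130 + $2,114 + $600 = $8,666.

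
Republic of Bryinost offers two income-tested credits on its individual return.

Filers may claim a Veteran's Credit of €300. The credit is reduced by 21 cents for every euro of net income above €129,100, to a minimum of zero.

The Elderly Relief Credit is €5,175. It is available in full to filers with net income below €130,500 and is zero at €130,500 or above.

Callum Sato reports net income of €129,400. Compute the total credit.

€5,412

Veteran's Credit: 21% of the €300 excess over €129,100 is €63; credit = €300 − €63 = €237.
Elderly Relief Credit: €129,400 is below the €130,500 cutoff, so the full €5,175 applies.
Total: €237 + €5,175 = €5,412.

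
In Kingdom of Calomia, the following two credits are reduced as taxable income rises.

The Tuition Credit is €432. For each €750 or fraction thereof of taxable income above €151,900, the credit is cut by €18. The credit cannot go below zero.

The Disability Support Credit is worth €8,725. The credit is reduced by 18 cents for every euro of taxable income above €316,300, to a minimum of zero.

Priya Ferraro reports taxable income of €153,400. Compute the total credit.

€9,121

Tuition Credit: income exceeds €151,900 by €1,500, which is 2 full-or-partial €750 increments; reduction = 2 × €18 = €36, leaving €396.
Disability Support Credit: €153,400 is at or below the €316,300 threshold, so the full €8,725 applies.
Total: €396 + €8,725 = €9,121.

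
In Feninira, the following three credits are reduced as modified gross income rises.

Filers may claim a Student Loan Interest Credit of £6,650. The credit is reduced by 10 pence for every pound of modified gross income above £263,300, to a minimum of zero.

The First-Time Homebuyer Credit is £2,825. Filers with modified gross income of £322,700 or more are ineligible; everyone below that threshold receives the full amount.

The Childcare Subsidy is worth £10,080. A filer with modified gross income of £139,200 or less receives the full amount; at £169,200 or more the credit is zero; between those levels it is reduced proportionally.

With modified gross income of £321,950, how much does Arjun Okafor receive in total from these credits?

Student Loan Interest Credit: 10% of the £58,650 excess over £263,300 is £5,865; credit = £6,650 − £5,865 = £785.
First-Time Homebuyer Credit: £321,950 is below the £322,700 cutoff, so the full £2,825 applies.
Childcare Subsidy: £321,950 is at or above £169,200, so the credit is £0.
Total: £785 + £2,825 + £0 = £3,610.

£3,610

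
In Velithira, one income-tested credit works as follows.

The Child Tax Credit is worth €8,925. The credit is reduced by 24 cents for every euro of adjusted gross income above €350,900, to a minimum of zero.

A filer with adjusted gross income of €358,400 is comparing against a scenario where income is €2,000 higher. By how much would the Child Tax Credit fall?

At €358,400 — 24% of the €7,500 excess over €350,900 is €1,800; credit = €8,925 − €1,800 = €7,125.
At €360,400 — 24% of the €9,500 excess over €350,900 is €2,280; credit = €8,925 − €2,280 = €6,645.
Lost: €7,125 − €6,645 = €480.

€480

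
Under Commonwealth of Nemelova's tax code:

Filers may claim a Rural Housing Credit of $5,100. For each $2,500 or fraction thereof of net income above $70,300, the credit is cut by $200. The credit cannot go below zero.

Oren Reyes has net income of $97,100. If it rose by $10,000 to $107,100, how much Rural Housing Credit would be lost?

At $97,100 — income exceeds $70,300 by $26,800, which is 11 full-or-partial $2,500 increments; reduction = 11 × $200 = $2,200, leaving $2,900.
At $107,100 — income exceeds $70,300 by $36,800, which is 15 full-or-partial $2,500 increments; reduction = 15 × $200 = $3,000, leaving $2,100.
Lost: $2,900 − $2,100 = $800.

$800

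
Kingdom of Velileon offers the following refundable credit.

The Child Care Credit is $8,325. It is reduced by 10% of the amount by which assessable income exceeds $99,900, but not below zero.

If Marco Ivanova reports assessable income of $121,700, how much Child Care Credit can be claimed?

$6,145

Child Care Credit: 10% of the $21,800 excess over $99,900 is $2,180; credit = $8,325 − $2,180 = $6,145.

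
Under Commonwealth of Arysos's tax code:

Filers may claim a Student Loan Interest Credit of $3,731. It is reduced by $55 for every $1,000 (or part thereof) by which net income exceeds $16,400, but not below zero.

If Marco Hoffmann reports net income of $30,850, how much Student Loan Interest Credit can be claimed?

$2,906

Student Loan Interest Credit: income exceeds $16,400 by $14,450, which is 15 full-or-partial $1,000 increments; reduction = 15 × $55 = $825, leaving $2,906.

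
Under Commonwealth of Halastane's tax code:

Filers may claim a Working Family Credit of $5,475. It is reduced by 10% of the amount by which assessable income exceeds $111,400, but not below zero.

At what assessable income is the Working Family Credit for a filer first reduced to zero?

The credit falls by 10% of each dollar above $111,400, so it reaches zero when the excess is $5,475 / 10% = $54,750: income = $111,400 + $54,750 = $166,150.

$166,150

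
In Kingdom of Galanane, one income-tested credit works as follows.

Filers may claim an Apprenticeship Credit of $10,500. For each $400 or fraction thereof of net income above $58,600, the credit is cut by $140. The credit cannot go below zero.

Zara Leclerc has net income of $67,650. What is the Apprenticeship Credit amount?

Apprenticeship Credit: income exceeds $58,600 by $9,050, which is 23 full-or-partial $400 increments; reduction = 23 × $140 = $3,220, leaving $7,280.

$7,280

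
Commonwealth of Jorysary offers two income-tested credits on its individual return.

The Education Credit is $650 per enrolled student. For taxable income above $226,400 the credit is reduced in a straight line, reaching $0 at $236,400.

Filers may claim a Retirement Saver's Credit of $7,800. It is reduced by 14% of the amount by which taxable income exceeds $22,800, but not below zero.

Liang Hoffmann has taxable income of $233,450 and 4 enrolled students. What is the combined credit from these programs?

$767

Education Credit: base = 4 × $650 = $2,600. $233,450 is $7,050 into a $10,000 phase-out range, leaving 2,950/10,000 of the credit: $2,600 × 2,950/10,000 = $767.
Retirement Saver's Credit: 14% of the $210,650 excess over $22,800 is $29,491 ≥ base, so the credit is $0.
Total: $767 + $0 = $767.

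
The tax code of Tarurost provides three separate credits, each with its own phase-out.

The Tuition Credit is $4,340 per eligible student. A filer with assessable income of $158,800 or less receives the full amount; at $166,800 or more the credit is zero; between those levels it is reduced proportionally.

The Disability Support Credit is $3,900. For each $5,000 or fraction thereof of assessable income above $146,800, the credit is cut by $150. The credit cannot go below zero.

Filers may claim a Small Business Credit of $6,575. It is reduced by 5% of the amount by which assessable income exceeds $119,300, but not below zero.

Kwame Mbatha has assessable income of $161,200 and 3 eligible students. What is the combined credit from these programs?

$17,044

Tuition Credit: base = 3 × $4,340 = $13,020. $161,200 is $2,400 into a $8,000 phase-out range, leaving 5,600/8,000 of the credit: $13,020 × 5,600/8,000 = $9,114.
Disability Support Credit: income exceeds $146,800 by $14,400, which is 3 full-or-partial $5,000 increments; reduction = 3 × $150 = $450, leaving $3,450.
Small Business Credit: 5% of the $41,900 excess over $119,300 is $2,095; credit = $6,575 − $2,095 = $4,480.
Total: $9,114 + $3,450 + $4,480 = $17,044.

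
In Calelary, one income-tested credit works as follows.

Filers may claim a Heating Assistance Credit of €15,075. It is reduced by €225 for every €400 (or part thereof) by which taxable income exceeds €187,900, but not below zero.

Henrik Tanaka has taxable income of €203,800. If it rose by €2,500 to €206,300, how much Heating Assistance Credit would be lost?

€1,350

At €203,800 — income exceeds €187,900 by €15,900, which is 40 full-or-partial €400 increments; reduction = 40 × €225 = €9,000, leaving €6,075.
At €206,300 — income exceeds €187,900 by €18,400, which is 46 full-or-partial €400 increments; reduction = 46 × €225 = €10,350, leaving €4,725.
Lost: €6,075 − €4,725 = €1,350.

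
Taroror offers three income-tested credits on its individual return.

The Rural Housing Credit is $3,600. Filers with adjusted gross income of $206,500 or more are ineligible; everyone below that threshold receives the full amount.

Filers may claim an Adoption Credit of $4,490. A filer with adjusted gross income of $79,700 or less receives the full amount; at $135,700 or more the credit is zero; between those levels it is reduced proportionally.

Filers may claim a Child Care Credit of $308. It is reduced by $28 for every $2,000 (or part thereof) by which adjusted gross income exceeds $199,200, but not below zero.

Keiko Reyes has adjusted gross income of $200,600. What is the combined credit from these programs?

Rural Housing Credit: $200,600 is below the $206,500 cutoff, so the full $3,600 applies.
Adoption Credit: $200,600 is at or above $135,700, so the credit is $0.
Child Care Credit: income exceeds $199,200 by $1,400, which is 1 full-or-partial $2,000 increment; reduction = 1 × $28 = $28, leaving $280.
Total: $3,600 + $0 + $280 = $3,880.

$3,880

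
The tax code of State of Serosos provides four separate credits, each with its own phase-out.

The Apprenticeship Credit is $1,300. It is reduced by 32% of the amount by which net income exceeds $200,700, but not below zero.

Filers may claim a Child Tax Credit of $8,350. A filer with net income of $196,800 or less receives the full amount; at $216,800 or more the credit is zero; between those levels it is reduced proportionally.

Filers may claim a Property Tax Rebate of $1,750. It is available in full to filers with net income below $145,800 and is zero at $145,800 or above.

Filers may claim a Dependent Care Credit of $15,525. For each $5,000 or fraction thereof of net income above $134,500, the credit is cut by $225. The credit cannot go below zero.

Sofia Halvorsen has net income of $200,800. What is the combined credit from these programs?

Apprenticeship Credit: 32% of the $100 excess over $200,700 is $32; credit = $1,300 − $32 = $1,268.
Child Tax Credit: $200,800 is $4,000 into a $20,000 phase-out range, leaving 16,000/20,000 of the credit: $8,350 × 16,000/20,000 = $6,680.
Property Tax Rebate: $200,800 meets or exceeds the $145,800 cutoff, so the credit is $0.
Dependent Care Credit: income exceeds $134,500 by $66,300, which is 14 full-or-partial $5,000 increments; reduction = 14 × $225 = $3,150, leaving $12,375.
Total: $1,268 + $6,680 + $0 + $12,375 = $20,323.

$20,323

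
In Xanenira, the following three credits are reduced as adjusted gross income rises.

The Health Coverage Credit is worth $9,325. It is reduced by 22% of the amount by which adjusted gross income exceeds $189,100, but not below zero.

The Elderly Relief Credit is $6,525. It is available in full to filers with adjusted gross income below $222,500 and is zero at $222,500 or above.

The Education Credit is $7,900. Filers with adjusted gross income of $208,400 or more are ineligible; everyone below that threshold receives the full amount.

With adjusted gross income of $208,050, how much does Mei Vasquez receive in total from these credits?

$19,581

Health Coverage Credit: 22% of the $18,950 excess over $189,100 is $4,169; credit = $9,325 − $4,169 = $5,156.
Elderly Relief Credit: $208,050 is below the $222,500 cutoff, so the full $6,525 applies.
Education Credit: $208,050 is below the $208,400 cutoff, so the full $7,900 applies.
Total: $5,156 + $6,525 + $7,900 = $19,581.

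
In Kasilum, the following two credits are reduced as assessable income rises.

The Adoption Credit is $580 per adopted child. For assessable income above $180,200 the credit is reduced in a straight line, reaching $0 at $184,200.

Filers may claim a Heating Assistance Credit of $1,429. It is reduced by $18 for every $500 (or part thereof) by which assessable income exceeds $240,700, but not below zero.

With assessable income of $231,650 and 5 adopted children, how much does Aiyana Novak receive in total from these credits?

$1,429

Adoption Credit: base = 5 × $580 = $2,900. $231,650 is at or above $184,200, so the credit is $0.
Heating Assistance Credit: $231,650 is at or below the $240,700 threshold, so the full $1,429 applies.
Total: $0 + $1,429 = $1,429.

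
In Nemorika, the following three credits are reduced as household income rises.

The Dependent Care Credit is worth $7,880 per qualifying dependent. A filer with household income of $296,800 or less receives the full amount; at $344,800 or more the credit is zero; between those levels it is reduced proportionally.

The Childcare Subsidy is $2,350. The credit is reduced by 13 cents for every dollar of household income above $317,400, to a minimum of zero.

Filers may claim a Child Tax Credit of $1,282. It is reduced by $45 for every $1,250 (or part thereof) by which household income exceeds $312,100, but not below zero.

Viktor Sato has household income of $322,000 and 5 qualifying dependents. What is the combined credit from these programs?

Dependent Care Credit: base = 5 × $7,880 = $39,400. $322,000 is $25,200 into a $48,000 phase-out range, leaving 22,800/48,000 of the credit: $39,400 × 22,800/48,000 = $18,715.
Childcare Subsidy: 13% of the $4,600 excess over $317,400 is $598; credit = $2,350 − $598 = $1,752.
Child Tax Credit: income exceeds $312,100 by $9,900, which is 8 full-or-partial $1,250 increments; reduction = 8 × $45 = $360, leaving $922.
Total: $18,715 + $1,752 + $922 = $21,389.

$21,389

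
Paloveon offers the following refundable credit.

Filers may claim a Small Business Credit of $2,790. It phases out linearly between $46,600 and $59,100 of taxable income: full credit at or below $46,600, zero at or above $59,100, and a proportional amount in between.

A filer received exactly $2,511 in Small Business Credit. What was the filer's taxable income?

$47,850

$2,511 is 2,511/2,790 of the full $2,790, so 279/2,790 of the $12,500 range has been used: income = $46,600 + $12,500 × 279/2,790 = $47,850.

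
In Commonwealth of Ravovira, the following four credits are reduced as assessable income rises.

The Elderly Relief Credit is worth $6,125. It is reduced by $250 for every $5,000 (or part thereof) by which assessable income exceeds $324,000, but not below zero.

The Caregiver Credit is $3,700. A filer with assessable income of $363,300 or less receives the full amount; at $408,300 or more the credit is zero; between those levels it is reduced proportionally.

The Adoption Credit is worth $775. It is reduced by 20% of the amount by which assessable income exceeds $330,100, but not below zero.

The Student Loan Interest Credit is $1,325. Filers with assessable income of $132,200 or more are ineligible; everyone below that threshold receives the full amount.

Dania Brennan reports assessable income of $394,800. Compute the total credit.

Elderly Relief Credit: income exceeds $324,000 by $70,800, which is 15 full-or-partial $5,000 increments; reduction = 15 × $250 = $3,750, leaving $2,375.
Caregiver Credit: $394,800 is $31,500 into a $45,000 phase-out range, leaving 13,500/45,000 of the credit: $3,700 × 13,500/45,000 = $1,110.
Adoption Credit: 20% of the $64,700 excess over $330,100 is $12,940 ≥ base, so the credit is $0.
Student Loan Interest Credit: $394,800 meets or exceeds the $132,200 cutoff, so the credit is $0.
Total: $2,375 + $1,110 + $0 + $0 = $3,485.

$3,485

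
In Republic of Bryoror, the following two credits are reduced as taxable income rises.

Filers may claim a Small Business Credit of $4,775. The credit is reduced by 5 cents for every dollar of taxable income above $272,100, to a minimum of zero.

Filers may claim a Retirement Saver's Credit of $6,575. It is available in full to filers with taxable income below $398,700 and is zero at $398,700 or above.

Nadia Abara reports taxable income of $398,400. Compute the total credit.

$6,575

Small Business Credit: 5% of the $126,300 excess over $272,100 is $6,315 ≥ base, so the credit is $0.
Retirement Saver's Credit: $398,400 is below the $398,700 cutoff, so the full $6,575 applies.
Total: $0 + $6,575 = $6,575.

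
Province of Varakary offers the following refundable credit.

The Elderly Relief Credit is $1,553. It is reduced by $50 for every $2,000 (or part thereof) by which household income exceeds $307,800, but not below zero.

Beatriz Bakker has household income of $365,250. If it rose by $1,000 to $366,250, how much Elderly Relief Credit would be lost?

$50

At $365,250 — income exceeds $307,800 by $57,450, which is 29 full-or-partial $2,000 increments; reduction = 29 × $50 = $1,450, leaving $103.
At $366,250 — income exceeds $307,800 by $58,450, which is 30 full-or-partial $2,000 increments; reduction = 30 × $50 = $1,500, leaving $53.
Lost: $103 − $53 = $50.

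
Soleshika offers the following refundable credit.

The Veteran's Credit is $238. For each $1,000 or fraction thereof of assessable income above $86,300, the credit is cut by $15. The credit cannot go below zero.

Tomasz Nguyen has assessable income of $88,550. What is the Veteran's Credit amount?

Veteran's Credit: income exceeds $86,300 by $2,250, which is 3 full-or-partial $1,000 increments; reduction = 3 × $15 = $45, leaving $193.

$193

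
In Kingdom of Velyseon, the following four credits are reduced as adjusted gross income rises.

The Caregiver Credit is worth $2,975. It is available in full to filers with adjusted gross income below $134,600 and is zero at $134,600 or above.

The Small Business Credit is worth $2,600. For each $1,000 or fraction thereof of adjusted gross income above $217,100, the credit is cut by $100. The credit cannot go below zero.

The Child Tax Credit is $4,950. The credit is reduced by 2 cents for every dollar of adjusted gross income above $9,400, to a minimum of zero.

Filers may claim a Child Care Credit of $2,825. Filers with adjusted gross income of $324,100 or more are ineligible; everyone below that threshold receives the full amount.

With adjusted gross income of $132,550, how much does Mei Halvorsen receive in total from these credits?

Caregiver Credit: $132,550 is below the $134,600 cutoff, so the full $2,975 applies.
Small Business Credit: $132,550 is at or below the $217,100 threshold, so the full $2,600 applies.
Child Tax Credit: 2% of the $123,150 excess over $9,400 is $2,463; credit = $4,950 − $2,463 = $2,487.
Child Care Credit: $132,550 is below the $324,100 cutoff, so the full $2,825 applies.
Total: $2,975 + $2,600 + $2,487 + $2,825 = $10,887.

$10,887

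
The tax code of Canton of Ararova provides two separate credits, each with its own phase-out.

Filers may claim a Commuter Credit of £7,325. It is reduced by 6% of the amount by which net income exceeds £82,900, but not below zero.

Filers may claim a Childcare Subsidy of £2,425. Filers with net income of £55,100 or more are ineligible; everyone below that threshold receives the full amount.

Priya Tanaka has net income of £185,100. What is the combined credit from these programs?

£1,193

Commuter Credit: 6% of the £102,200 excess over £82,900 is £6,132; credit = £7,325 − £6,132 = £1,193.
Childcare Subsidy: £185,100 meets or exceeds the £55,100 cutoff, so the credit is £0.
Total: £1,193 + £0 = £1,193.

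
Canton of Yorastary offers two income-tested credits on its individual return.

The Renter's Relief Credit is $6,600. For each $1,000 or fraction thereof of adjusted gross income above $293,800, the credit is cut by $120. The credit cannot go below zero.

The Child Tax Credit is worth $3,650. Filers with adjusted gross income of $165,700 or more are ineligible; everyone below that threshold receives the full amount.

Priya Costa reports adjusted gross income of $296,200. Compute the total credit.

Renter's Relief Credit: income exceeds $293,800 by $2,400, which is 3 full-or-partial $1,000 increments; reduction = 3 × $120 = $360, leaving $6,240.
Child Tax Credit: $296,200 meets or exceeds the $165,700 cutoff, so the credit is $0.
Total: $6,240 + $0 = $6,240.

$6,240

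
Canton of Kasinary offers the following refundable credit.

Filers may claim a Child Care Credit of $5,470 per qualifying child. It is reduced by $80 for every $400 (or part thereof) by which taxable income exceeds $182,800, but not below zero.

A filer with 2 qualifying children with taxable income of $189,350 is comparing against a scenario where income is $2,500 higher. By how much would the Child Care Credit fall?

At $189,350 — base = 2 × $5,470 = $10,940. income exceeds $182,800 by $6,550, which is 17 full-or-partial $400 increments; reduction = 17 × $80 = $1,360, leaving $9,580.
At $191,850 — base = 2 × $5,470 = $10,940. income exceeds $182,800 by $9,050, which is 23 full-or-partial $400 increments; reduction = 23 × $80 = $1,840, leaving $9,100.
Lost: $9,580 − $9,100 = $480.

$480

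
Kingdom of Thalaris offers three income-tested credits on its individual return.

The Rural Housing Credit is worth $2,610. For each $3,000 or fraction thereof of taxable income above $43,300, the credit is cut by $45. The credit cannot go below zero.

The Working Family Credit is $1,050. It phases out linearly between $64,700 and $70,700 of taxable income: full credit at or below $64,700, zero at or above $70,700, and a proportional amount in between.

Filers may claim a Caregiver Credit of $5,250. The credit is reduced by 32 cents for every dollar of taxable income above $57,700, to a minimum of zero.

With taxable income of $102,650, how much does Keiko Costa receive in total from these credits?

$1,710

Rural Housing Credit: income exceeds $43,300 by $59,350, which is 20 full-or-partial $3,000 increments; reduction = 20 × $45 = $900, leaving $1,710.
Working Family Credit: $102,650 is at or above $70,700, so the credit is $0.
Caregiver Credit: 32% of the $44,950 excess over $57,700 is $14,384 ≥ base, so the credit is $0.
Total: $1,710 + $0 + $0 = $1,710.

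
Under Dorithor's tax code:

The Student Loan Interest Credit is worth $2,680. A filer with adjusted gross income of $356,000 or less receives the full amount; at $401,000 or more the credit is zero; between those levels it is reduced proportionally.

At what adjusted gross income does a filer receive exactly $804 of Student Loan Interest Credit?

$804 is 804/2,680 of the full $2,680, so 1,876/2,680 of the $45,000 range has been used: income = $356,000 + $45,000 × 1,876/2,680 = $387,500.

$387,500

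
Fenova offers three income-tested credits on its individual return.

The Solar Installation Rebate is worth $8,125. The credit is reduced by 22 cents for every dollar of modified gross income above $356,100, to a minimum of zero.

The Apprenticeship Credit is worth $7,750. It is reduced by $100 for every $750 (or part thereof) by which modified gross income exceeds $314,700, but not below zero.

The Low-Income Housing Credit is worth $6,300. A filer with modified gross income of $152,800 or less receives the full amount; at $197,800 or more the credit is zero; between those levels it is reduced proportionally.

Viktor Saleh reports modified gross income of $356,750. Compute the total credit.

$10,032

Solar Installation Rebate: 22% of the $650 excess over $356,100 is $143; credit = $8,125 − $143 = $7,982.
Apprenticeship Credit: income exceeds $314,700 by $42,050, which is 57 full-or-partial $750 increments; reduction = 57 × $100 = $5,700, leaving $2,050.
Low-Income Housing Credit: $356,750 is at or above $197,800, so the credit is $0.
Total: $7,982 + $2,050 + $0 = $10,032.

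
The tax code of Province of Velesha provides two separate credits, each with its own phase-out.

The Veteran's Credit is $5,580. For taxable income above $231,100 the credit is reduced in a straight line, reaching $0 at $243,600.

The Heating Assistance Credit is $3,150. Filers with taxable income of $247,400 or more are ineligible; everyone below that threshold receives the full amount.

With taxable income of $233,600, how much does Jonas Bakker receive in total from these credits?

Veteran's Credit: $233,600 is $2,500 into a $12,500 phase-out range, leaving 10,000/12,500 of the credit: $5,580 × 10,000/12,500 = $4,464.
Heating Assistance Credit: $233,600 is below the $247,400 cutoff, so the full $3,150 applies.
Total: $4,464 + $3,150 = $7,614.

$7,614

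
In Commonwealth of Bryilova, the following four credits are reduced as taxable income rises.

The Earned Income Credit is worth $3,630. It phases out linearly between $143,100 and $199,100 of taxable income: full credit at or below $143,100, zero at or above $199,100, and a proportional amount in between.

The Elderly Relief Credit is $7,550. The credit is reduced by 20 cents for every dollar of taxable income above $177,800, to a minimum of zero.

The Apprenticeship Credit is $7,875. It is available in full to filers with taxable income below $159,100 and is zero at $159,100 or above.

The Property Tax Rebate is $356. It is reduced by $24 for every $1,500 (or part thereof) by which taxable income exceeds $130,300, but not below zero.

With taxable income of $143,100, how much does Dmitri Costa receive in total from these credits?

$19,195

Earned Income Credit: $143,100 is at or below the $143,100 threshold, so the full $3,630 applies.
Elderly Relief Credit: $143,100 is at or below the $177,800 threshold, so the full $7,550 applies.
Apprenticeship Credit: $143,100 is below the $159,100 cutoff, so the full $7,875 applies.
Property Tax Rebate: income exceeds $130,300 by $12,800, which is 9 full-or-partial $1,500 increments; reduction = 9 × $24 = $216, leaving $140.
Total: $3,630 + $7,550 + $7,875 + $140 = $19,195.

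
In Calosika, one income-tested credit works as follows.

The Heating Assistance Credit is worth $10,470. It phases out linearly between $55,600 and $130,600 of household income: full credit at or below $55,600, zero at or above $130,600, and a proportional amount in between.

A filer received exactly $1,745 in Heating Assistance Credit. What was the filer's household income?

$118,100

$1,745 is 1,745/10,470 of the full $10,470, so 8,725/10,470 of the $75,000 range has been used: income = $55,600 + $75,000 × 8,725/10,470 = $118,100.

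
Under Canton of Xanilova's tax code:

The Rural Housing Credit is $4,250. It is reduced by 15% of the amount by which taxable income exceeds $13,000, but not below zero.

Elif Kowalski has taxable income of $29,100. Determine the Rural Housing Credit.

$1,835

Rural Housing Credit: 15% of the $16,100 excess over $13,000 is $2,415; credit = $4,250 − $2,415 = $1,835.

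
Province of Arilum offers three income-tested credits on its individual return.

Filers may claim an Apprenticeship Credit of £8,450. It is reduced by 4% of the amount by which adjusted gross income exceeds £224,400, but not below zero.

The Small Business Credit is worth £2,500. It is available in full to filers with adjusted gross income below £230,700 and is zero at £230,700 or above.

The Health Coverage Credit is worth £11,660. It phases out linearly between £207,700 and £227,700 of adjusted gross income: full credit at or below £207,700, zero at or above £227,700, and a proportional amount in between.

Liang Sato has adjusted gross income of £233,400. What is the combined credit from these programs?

£8,090

Apprenticeship Credit: 4% of the £9,000 excess over £224,400 is £360; credit = £8,450 − £360 = £8,090.
Small Business Credit: £233,400 meets or exceeds the £230,700 cutoff, so the credit is £0.
Health Coverage Credit: £233,400 is at or above £227,700, so the credit is £0.
Total: £8,090 + £0 + £0 = £8,090.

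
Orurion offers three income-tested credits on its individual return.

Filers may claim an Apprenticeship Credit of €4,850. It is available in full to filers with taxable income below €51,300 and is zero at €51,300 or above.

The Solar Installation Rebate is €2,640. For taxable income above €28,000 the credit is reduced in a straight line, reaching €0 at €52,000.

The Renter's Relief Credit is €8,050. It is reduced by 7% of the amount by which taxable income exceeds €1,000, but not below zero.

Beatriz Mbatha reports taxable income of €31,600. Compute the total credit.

€13,002

Apprenticeship Credit: €31,600 is below the €51,300 cutoff, so the full €4,850 applies.
Solar Installation Rebate: €31,600 is €3,600 into a €24,000 phase-out range, leaving 20,400/24,000 of the credit: €2,640 × 20,400/24,000 = €2,244.
Renter's Relief Credit: 7% of the €30,600 excess over €1,000 is €2,142; credit = €8,050 − €2,142 = €5,908.
Total: €4,850 + €2,244 + €5,908 = €13,002.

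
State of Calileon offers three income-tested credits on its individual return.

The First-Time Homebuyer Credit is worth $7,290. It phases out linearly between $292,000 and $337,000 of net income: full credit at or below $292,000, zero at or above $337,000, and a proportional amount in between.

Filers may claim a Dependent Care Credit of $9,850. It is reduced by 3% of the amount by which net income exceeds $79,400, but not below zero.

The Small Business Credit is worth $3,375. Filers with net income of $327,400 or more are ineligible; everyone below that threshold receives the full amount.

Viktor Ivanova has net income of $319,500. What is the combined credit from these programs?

First-Time Homebuyer Credit: $319,500 is $27,500 into a $45,000 phase-out range, leaving 17,500/45,000 of the credit: $7,290 × 17,500/45,000 = $2,835.
Dependent Care Credit: 3% of the $240,100 excess over $79,400 is $7,203; credit = $9,850 − $7,203 = $2,647.
Small Business Credit: $319,500 is below the $327,400 cutoff, so the full $3,375 applies.
Total: $2,835 + $2,647 + $3,375 = $8,857.

$8,857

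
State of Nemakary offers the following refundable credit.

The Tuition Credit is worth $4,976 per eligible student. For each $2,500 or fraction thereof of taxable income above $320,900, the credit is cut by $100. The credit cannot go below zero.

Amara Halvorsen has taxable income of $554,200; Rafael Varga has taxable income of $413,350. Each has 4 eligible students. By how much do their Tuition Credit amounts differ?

Amara ($554,200): Tuition Credit: base = 4 × $4,976 = $19,904. income exceeds $320,900 by $233,300, which is 94 full-or-partial $2,500 increments; reduction = 94 × $100 = $9,400, leaving $10,504.
Rafael ($413,350): Tuition Credit: base = 4 × $4,976 = $19,904. income exceeds $320,900 by $92,450, which is 37 full-or-partial $2,500 increments; reduction = 37 × $100 = $3,700, leaving $16,204.
Difference: |$10,504 − $16,204| = $5,700.

$5,700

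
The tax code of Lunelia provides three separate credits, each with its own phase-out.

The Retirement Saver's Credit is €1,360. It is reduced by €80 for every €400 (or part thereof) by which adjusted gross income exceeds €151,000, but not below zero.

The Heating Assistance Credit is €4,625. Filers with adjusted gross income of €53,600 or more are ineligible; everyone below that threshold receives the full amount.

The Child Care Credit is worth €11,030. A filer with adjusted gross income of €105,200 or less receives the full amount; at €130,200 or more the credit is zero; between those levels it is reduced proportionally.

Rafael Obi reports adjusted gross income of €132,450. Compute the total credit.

Retirement Saver's Credit: €132,450 is at or below the €151,000 threshold, so the full €1,360 applies.
Heating Assistance Credit: €132,450 meets or exceeds the €53,600 cutoff, so the credit is €0.
Child Care Credit: €132,450 is at or above €130,200, so the credit is €0.
Total: €1,360 + €0 + €0 = €1,360.

€1,360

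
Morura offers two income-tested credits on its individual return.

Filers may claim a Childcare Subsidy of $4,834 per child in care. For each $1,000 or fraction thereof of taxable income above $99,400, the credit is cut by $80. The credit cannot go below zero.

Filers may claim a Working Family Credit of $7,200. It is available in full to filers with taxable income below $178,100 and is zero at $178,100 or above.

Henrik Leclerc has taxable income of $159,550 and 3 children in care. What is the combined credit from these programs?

Childcare Subsidy: base = 3 × $4,834 = $14,502. income exceeds $99,400 by $60,150, which is 61 full-or-partial $1,000 increments; reduction = 61 × $80 = $4,880, leaving $9,622.
Working Family Credit: $159,550 is below the $178,100 cutoff, so the full $7,200 applies.
Total: $9,622 + $7,200 = $16,822.

$16,822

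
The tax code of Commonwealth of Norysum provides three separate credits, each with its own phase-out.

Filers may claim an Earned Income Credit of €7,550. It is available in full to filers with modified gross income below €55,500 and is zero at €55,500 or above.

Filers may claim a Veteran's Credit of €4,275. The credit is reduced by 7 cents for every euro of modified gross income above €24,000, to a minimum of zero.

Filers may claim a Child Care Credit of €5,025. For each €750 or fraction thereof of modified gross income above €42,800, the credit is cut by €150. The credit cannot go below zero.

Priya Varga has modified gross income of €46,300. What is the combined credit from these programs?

€14,539

Earned Income Credit: €46,300 is below the €55,500 cutoff, so the full €7,550 applies.
Veteran's Credit: 7% of the €22,300 excess over €24,000 is €1,561; credit = €4,275 − €1,561 = €2,714.
Child Care Credit: income exceeds €42,800 by €3,500, which is 5 full-or-partial €750 increments; reduction = 5 × €150 = €750, leaving €4,275.
Total: €7,550 + €2,714 + €4,275 = €14,539.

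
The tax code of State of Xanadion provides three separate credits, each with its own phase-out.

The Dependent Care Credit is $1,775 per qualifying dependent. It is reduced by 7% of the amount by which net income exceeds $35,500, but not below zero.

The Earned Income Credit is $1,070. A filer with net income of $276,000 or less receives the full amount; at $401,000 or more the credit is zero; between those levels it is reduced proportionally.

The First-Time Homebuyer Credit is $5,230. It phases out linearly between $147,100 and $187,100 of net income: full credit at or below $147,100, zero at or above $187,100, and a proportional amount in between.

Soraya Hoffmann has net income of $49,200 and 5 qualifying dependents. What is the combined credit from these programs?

$14,216

Dependent Care Credit: base = 5 × $1,775 = $8,875. 7% of the $13,700 excess over $35,500 is $959; credit = $8,875 − $959 = $7,916.
Earned Income Credit: $49,200 is at or below the $276,000 threshold, so the full $1,070 applies.
First-Time Homebuyer Credit: $49,200 is at or below the $147,100 threshold, so the full $5,230 applies.
Total: $7,916 + $1,070 + $5,230 = $14,216.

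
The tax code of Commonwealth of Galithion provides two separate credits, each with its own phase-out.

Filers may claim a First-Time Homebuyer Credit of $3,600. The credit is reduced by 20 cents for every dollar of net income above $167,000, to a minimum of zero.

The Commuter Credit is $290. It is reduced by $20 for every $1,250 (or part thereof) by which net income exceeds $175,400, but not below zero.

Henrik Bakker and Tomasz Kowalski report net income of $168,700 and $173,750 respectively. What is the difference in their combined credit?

$1,010

Henrik ($168,700): First-Time Homebuyer Credit: 20% of the $1,700 excess over $167,000 is $340; credit = $3,600 − $340 = $3,260. Commuter Credit: $168,700 is at or below the $175,400 threshold, so the full $290 applies. total $3,260 + $290 = $3,550
Tomasz ($173,750): First-Time Homebuyer Credit: 20% of the $6,750 excess over $167,000 is $1,350; credit = $3,600 − $1,350 = $2,250. Commuter Credit: $173,750 is at or below the $175,400 threshold, so the full $290 applies. total $2,250 + $290 = $2,540
Difference: |$3,550 − $2,540| = $1,010.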